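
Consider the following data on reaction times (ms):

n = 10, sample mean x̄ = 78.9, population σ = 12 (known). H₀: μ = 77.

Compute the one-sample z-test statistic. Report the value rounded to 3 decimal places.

test statistic = 0.501

SE = σ/√n = 12/√10 = 3.7947
z = (x̄−μ₀)/SE = (78.9−77)/3.7947 = 0.5007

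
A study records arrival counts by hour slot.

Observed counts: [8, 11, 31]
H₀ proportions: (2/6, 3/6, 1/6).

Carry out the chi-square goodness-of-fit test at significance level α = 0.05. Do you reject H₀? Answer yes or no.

reject H₀: yes

n = 50; E_i = n·p_i = [16.67, 25.00, 8.33]
χ² = (8−16.67)²/16.67 + (11−25.00)²/25.00 + (31−8.33)²/8.33 = 74.0000
df = 2
p-value (upper-tail) = 0.00000
At α=0.05: p < α → reject H₀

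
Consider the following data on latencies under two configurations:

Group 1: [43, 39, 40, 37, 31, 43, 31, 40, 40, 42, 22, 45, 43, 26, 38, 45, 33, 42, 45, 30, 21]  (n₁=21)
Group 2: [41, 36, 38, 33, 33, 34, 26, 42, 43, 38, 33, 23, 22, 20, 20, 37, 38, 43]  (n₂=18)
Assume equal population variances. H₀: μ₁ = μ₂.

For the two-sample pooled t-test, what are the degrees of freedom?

degrees of freedom = 37

df = n₁ + n₂ − 2 = 21 + 18 − 2 = 37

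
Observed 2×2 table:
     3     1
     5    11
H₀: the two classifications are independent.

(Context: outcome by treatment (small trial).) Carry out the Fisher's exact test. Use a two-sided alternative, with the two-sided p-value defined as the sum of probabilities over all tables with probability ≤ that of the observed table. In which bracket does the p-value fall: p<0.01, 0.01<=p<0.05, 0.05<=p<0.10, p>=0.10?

p-value bracket: p>=0.10

Margins: r₁=4, r₂=16, c₁=8, c₂=12, n=20
p_obs = C(4,3)·C(16,5)/C(20,8); sum pmf over tables with pmf ≤ p_obs
p-value (two-sided) = 0.25531
→ bracket: p>=0.10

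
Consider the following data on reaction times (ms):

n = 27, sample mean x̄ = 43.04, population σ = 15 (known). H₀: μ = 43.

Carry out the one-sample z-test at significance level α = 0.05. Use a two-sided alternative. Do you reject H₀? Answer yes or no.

reject H₀: no

SE = σ/√n = 15/√27 = 2.8868
z = (x̄−μ₀)/SE = (43.04−43)/2.8868 = 0.0139
p-value (two-sided) = 0.98894
At α=0.05: p ≥ α → fail to reject H₀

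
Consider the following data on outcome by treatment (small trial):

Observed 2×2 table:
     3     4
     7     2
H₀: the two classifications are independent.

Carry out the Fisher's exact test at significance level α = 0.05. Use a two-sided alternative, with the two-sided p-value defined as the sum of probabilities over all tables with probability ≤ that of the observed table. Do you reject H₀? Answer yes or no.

Margins: r₁=7, r₂=9, c₁=10, c₂=6, n=16
p_obs = C(7,3)·C(9,7)/C(16,10); sum pmf over tables with pmf ≤ p_obs
p-value (two-sided) = 0.30245
At α=0.05: p ≥ α → fail to reject H₀

reject H₀: no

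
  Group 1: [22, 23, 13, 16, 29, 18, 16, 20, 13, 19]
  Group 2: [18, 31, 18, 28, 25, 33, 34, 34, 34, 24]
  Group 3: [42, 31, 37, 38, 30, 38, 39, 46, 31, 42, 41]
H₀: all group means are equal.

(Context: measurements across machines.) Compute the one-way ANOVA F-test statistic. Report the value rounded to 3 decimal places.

test statistic = 30.593

Group means [18.90, 27.90, 37.73], grand mean 28.484
SSB = Σnᵢ(x̄ᵢ−x̄)² = 1861.760; SSW = ΣΣ(x−x̄ᵢ)² = 851.982
MSB = 1861.760/2 = 930.8801; MSW = 851.982/28 = 30.4279
F = MSB/MSW = 30.5930
df = (2, 28)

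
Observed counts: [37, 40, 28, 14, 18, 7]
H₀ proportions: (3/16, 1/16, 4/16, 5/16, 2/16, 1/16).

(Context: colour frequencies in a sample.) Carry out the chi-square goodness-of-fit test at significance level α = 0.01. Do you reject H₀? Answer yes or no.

n = 144; E_i = n·p_i = [27.00, 9.00, 36.00, 45.00, 18.00, 9.00]
χ² = (37−27.00)²/27.00 + (40−9.00)²/9.00 + (28−36.00)²/36.00 + (14−45.00)²/45.00 + (18−18.00)²/18.00 + (7−9.00)²/9.00 = 134.0593
df = 5
p-value (upper-tail) = 0.00000
At α=0.01: p < α → reject H₀

reject H₀: yes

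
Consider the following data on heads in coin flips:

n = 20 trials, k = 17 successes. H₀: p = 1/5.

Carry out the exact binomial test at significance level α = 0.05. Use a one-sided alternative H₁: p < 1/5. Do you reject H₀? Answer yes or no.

reject H₀: no

Exact binomial: n=20, k=17, p₀=1/5=0.2000
P(X≤17) from Σ C(n,i)·p₀^i·(1−p₀)^(n−i)
p-value (one-sided, H₁ less) = 1.00000
At α=0.05: p ≥ α → fail to reject H₀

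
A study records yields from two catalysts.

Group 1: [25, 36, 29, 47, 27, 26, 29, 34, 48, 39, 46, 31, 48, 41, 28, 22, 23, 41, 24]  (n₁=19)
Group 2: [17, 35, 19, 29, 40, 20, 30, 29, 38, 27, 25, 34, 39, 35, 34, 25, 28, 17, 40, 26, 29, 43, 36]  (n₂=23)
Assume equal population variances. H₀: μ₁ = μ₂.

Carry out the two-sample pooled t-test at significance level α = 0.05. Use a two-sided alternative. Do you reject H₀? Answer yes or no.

x̄₁=33.895, s₁=9.085, n₁=19
x̄₂=30.217, s₂=7.604, n₂=23
s_p² = [18·9.085² + 22·7.604²]/40 = 68.9426
SE = √(s_p²·(1/19+1/23)) = 2.5741
t = (33.895−30.217)/2.5741 = 1.4286
df = 40
p-value (two-sided) = 0.16089
At α=0.05: p ≥ α → fail to reject H₀

reject H₀: no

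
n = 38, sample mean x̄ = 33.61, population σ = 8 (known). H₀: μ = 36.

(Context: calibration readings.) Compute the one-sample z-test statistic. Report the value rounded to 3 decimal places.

SE = σ/√n = 8/√38 = 1.2978
z = (x̄−μ₀)/SE = (33.61−36)/1.2978 = -1.8416

test statistic = -1.842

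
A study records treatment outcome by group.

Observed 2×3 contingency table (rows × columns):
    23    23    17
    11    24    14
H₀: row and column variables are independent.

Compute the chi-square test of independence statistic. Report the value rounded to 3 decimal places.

Row totals [63, 49], col totals [34, 47, 31], n=112
χ² = (23−19.12)²/19.12 + (23−26.44)²/26.44 + (17−17.44)²/17.44 + (11−14.88)²/14.88 + (24−20.56)²/20.56 + (14−13.56)²/13.56 = 2.8413
df = 2

test statistic = 2.841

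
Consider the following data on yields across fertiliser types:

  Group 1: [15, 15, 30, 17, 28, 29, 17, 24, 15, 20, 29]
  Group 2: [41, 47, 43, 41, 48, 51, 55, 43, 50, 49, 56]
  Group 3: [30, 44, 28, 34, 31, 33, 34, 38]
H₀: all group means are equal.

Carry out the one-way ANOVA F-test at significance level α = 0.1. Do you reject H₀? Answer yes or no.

reject H₀: yes

Group means [21.73, 47.64, 34.00], grand mean 34.500
SSB = Σnᵢ(x̄ᵢ−x̄)² = 3694.773; SSW = ΣΣ(x−x̄ᵢ)² = 854.727
MSB = 3694.773/2 = 1847.3864; MSW = 854.727/27 = 31.6566
F = MSB/MSW = 58.3571
df = (2, 27)
p-value (upper-tail) = 0.00000
At α=0.1: p < α → reject H₀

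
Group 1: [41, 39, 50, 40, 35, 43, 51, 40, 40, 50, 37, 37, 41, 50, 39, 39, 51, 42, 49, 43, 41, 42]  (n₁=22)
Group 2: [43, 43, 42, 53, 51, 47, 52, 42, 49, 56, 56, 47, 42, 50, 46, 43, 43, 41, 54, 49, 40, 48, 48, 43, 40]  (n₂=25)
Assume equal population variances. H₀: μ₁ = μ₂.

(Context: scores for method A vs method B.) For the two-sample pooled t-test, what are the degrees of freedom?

degrees of freedom = 45

df = n₁ + n₂ − 2 = 22 + 25 − 2 = 45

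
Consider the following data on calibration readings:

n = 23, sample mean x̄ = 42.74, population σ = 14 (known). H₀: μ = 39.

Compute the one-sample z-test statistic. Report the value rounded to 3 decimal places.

SE = σ/√n = 14/√23 = 2.9192
z = (x̄−μ₀)/SE = (42.74−39)/2.9192 = 1.2812

test statistic = 1.281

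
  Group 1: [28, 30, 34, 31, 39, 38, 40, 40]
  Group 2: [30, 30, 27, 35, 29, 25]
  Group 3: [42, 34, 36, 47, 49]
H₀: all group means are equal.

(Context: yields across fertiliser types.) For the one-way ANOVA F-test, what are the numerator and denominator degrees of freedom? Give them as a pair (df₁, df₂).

degrees of freedom = [2, 16]

k = 3 groups, N = 19 total
df = (k−1, N−k) = (3−1, 19−3) = (2, 16)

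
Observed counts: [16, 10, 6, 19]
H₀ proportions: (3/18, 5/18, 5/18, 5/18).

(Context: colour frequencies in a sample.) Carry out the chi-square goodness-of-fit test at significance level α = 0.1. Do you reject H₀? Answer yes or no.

reject H₀: yes

n = 51; E_i = n·p_i = [8.50, 14.17, 14.17, 14.17]
χ² = (16−8.50)²/8.50 + (10−14.17)²/14.17 + (6−14.17)²/14.17 + (19−14.17)²/14.17 = 14.2000
df = 3
p-value (upper-tail) = 0.00265
At α=0.1: p < α → reject H₀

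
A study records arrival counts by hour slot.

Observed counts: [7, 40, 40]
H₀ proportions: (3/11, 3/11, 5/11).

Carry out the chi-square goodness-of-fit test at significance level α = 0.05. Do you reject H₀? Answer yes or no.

n = 87; E_i = n·p_i = [23.73, 23.73, 39.55]
χ² = (7−23.73)²/23.73 + (40−23.73)²/23.73 + (40−39.55)²/39.55 = 22.9579
df = 2
p-value (upper-tail) = 0.00001
At α=0.05: p < α → reject H₀

reject H₀: yes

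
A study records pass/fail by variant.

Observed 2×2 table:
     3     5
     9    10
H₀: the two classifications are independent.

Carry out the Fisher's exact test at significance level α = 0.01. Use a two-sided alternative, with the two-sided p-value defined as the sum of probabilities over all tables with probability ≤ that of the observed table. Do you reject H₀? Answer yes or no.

reject H₀: no

Margins: r₁=8, r₂=19, c₁=12, c₂=15, n=27
p_obs = C(8,3)·C(19,9)/C(27,12); sum pmf over tables with pmf ≤ p_obs
p-value (two-sided) = 0.69565
At α=0.01: p ≥ α → fail to reject H₀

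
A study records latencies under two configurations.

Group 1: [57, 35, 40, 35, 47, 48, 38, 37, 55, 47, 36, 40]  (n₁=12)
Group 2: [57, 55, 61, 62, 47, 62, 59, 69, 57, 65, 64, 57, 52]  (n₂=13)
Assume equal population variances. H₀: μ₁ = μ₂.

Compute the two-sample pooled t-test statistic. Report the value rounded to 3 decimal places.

test statistic = -5.927

x̄₁=42.917, s₁=7.704, n₁=12
x̄₂=59.000, s₂=5.802, n₂=13
s_p² = [11·7.704² + 12·5.802²]/23 = 45.9529
SE = √(s_p²·(1/12+1/13)) = 2.7137
t = (42.917−59.000)/2.7137 = -5.9267
df = 23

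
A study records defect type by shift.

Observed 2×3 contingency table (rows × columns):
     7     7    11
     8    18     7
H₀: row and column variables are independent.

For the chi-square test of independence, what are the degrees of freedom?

df = (r−1)(c−1) = (2−1)·(3−1) = 2

degrees of freedom = 2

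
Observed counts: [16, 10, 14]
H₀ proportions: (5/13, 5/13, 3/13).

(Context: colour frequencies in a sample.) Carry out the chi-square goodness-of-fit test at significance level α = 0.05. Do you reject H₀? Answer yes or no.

n = 40; E_i = n·p_i = [15.38, 15.38, 9.23]
χ² = (16−15.38)²/15.38 + (10−15.38)²/15.38 + (14−9.23)²/9.23 = 4.3733
df = 2
p-value (upper-tail) = 0.11229
At α=0.05: p ≥ α → fail to reject H₀

reject H₀: no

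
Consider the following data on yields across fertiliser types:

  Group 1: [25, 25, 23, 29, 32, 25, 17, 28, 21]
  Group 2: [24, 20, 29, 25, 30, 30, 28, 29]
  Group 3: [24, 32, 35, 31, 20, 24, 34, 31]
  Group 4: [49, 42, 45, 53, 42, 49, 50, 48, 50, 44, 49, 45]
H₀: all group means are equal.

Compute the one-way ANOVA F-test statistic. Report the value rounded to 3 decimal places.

test statistic = 63.708

Group means [25.00, 26.88, 28.88, 47.17], grand mean 33.432
SSB = Σnᵢ(x̄ᵢ−x̄)² = 3413.664; SSW = ΣΣ(x−x̄ᵢ)² = 589.417
MSB = 3413.664/3 = 1137.8881; MSW = 589.417/33 = 17.8611
F = MSB/MSW = 63.7076
df = (3, 33)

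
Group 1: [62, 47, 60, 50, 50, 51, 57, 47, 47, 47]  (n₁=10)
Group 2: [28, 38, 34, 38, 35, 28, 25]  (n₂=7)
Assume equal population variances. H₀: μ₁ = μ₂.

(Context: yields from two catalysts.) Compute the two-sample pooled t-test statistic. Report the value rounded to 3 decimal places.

test statistic = 7.127

x̄₁=51.800, s₁=5.750, n₁=10
x̄₂=32.286, s₂=5.251, n₂=7
s_p² = [9·5.750² + 6·5.251²]/15 = 30.8686
SE = √(s_p²·(1/10+1/7)) = 2.7380
t = (51.800−32.286)/2.7380 = 7.1272
df = 15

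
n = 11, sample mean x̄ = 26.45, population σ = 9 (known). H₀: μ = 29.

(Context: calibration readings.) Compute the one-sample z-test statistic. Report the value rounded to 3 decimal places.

SE = σ/√n = 9/√11 = 2.7136
z = (x̄−μ₀)/SE = (26.45−29)/2.7136 = -0.9397

test statistic = -0.940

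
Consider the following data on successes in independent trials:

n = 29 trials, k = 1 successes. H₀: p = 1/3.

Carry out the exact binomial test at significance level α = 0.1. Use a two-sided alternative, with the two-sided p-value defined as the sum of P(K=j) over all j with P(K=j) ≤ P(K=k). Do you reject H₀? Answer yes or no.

Exact binomial: n=29, k=1, p₀=1/3=0.3333
P(X=j) = C(n,j)·p₀^j·(1−p₀)^(n−j); p = Σ P(X=j) over j with P(X=j) ≤ P(X=1)
p-value (two-sided) = 0.00022
At α=0.1: p < α → reject H₀

reject H₀: yes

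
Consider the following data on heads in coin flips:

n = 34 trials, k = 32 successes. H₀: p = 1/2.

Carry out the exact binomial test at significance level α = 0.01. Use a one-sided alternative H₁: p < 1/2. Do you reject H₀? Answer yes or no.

reject H₀: no

Exact binomial: n=34, k=32, p₀=1/2=0.5000
P(X≤32) from Σ C(n,i)·p₀^i·(1−p₀)^(n−i)
p-value (one-sided, H₁ less) = 1.00000
At α=0.01: p ≥ α → fail to reject H₀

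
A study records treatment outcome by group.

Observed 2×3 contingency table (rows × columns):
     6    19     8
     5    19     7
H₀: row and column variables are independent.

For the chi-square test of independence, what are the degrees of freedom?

df = (r−1)(c−1) = (2−1)·(3−1) = 2

degrees of freedom = 2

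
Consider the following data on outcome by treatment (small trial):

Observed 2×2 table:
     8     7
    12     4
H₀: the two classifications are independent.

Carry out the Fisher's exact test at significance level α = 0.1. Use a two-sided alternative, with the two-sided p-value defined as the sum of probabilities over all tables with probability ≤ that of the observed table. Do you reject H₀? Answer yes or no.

reject H₀: no

Margins: r₁=15, r₂=16, c₁=20, c₂=11, n=31
p_obs = C(15,8)·C(16,12)/C(31,20); sum pmf over tables with pmf ≤ p_obs
p-value (two-sided) = 0.27337
At α=0.1: p ≥ α → fail to reject H₀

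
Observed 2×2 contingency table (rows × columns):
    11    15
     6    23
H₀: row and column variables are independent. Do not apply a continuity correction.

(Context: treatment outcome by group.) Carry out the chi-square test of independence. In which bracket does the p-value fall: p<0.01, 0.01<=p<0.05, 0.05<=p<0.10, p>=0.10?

Row totals [26, 29], col totals [17, 38], n=55
χ² = (11−8.04)²/8.04 + (15−17.96)²/17.96 + (6−8.96)²/8.96 + (23−20.04)²/20.04 = 3.0001
df = 1
p-value (upper-tail) = 0.08326
→ bracket: 0.05<=p<0.10

p-value bracket: 0.05<=p<0.10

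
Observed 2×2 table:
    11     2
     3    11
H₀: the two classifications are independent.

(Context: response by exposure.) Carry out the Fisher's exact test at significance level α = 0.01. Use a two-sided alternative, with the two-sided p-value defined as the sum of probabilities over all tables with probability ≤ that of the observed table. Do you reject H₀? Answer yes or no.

reject H₀: yes

Margins: r₁=13, r₂=14, c₁=14, c₂=13, n=27
p_obs = C(13,11)·C(14,3)/C(27,14); sum pmf over tables with pmf ≤ p_obs
p-value (two-sided) = 0.00184
At α=0.01: p < α → reject H₀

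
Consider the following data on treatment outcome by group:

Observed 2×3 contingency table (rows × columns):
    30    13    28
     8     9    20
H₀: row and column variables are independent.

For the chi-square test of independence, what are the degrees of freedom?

degrees of freedom = 2

df = (r−1)(c−1) = (2−1)·(3−1) = 2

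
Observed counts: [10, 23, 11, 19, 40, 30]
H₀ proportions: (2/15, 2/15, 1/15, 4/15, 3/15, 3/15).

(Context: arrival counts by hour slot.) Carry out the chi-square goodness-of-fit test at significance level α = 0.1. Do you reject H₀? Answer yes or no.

n = 133; E_i = n·p_i = [17.73, 17.73, 8.87, 35.47, 26.60, 26.60]
χ² = (10−17.73)²/17.73 + (23−17.73)²/17.73 + (11−8.87)²/8.87 + (19−35.47)²/35.47 + (40−26.60)²/26.60 + (30−26.60)²/26.60 = 20.2801
df = 5
p-value (upper-tail) = 0.00111
At α=0.1: p < α → reject H₀

reject H₀: yes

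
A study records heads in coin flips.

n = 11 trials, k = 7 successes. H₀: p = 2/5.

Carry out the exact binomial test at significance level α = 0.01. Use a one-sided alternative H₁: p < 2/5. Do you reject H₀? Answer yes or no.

Exact binomial: n=11, k=7, p₀=2/5=0.4000
P(X≤7) from Σ C(n,i)·p₀^i·(1−p₀)^(n−i)
p-value (one-sided, H₁ less) = 0.97072
At α=0.01: p ≥ α → fail to reject H₀

reject H₀: no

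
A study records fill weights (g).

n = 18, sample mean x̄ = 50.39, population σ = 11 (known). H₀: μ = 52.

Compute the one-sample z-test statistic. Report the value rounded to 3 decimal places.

test statistic = -0.621

SE = σ/√n = 11/√18 = 2.5927
z = (x̄−μ₀)/SE = (50.39−52)/2.5927 = -0.6210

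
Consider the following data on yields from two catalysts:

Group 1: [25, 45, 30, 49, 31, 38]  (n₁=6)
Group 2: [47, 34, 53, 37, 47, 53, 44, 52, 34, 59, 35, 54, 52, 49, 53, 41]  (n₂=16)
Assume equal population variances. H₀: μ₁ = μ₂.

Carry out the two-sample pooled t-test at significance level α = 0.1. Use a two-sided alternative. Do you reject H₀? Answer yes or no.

x̄₁=36.333, s₁=9.331, n₁=6
x̄₂=46.500, s₂=8.075, n₂=16
s_p² = [5·9.331² + 15·8.075²]/20 = 70.6667
SE = √(s_p²·(1/6+1/16)) = 4.0242
t = (36.333−46.500)/4.0242 = -2.5264
df = 20
p-value (two-sided) = 0.02007
At α=0.1: p < α → reject H₀

reject H₀: yes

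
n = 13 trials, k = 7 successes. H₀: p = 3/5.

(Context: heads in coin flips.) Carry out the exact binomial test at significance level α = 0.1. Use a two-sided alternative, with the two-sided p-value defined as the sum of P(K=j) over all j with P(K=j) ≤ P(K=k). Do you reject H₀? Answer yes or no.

Exact binomial: n=13, k=7, p₀=3/5=0.6000
P(X=j) = C(n,j)·p₀^j·(1−p₀)^(n−j); p = Σ P(X=j) over j with P(X=j) ≤ P(X=7)
p-value (two-sided) = 0.77865
At α=0.1: p ≥ α → fail to reject H₀

reject H₀: no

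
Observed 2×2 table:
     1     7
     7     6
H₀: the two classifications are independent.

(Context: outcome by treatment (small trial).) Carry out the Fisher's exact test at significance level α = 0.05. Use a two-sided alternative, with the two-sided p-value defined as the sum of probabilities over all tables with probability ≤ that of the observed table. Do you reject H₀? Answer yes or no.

Margins: r₁=8, r₂=13, c₁=8, c₂=13, n=21
p_obs = C(8,1)·C(13,7)/C(21,8); sum pmf over tables with pmf ≤ p_obs
p-value (two-sided) = 0.08504
At α=0.05: p ≥ α → fail to reject H₀

reject H₀: no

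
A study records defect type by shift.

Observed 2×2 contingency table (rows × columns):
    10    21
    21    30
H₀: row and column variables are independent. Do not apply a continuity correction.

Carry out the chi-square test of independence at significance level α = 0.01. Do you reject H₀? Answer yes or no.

Row totals [31, 51], col totals [31, 51], n=82
χ² = (10−11.72)²/11.72 + (21−19.28)²/19.28 + (21−19.28)²/19.28 + (30−31.72)²/31.72 = 0.6522
df = 1
p-value (upper-tail) = 0.41932
At α=0.01: p ≥ α → fail to reject H₀

reject H₀: no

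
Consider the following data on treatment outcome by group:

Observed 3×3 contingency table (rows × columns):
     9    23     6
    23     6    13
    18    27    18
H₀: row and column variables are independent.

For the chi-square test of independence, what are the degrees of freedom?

df = (r−1)(c−1) = (3−1)·(3−1) = 4

degrees of freedom = 4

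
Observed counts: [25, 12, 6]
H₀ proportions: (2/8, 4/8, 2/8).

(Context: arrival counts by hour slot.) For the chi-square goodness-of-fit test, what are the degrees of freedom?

degrees of freedom = 2

df = k − 1 = 3 − 1 = 2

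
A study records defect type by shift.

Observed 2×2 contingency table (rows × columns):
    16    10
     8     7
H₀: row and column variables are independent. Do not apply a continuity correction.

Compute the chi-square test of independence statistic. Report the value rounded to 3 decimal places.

Row totals [26, 15], col totals [24, 17], n=41
χ² = (16−15.22)²/15.22 + (10−10.78)²/10.78 + (8−8.78)²/8.78 + (7−6.22)²/6.22 = 0.2639
df = 1

test statistic = 0.264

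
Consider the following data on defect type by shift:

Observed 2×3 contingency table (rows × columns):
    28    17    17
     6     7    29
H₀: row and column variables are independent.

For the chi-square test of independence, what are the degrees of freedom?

df = (r−1)(c−1) = (2−1)·(3−1) = 2

degrees of freedom = 2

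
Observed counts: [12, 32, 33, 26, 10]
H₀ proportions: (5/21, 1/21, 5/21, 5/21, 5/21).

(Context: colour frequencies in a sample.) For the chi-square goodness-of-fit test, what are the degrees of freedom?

degrees of freedom = 4

df = k − 1 = 5 − 1 = 4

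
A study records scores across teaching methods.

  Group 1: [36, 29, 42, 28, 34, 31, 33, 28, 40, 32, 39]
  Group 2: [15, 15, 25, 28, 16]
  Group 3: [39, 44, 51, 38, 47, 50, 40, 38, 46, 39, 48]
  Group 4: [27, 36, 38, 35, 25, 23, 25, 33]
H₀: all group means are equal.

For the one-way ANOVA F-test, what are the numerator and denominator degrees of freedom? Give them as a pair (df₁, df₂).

k = 4 groups, N = 35 total
df = (k−1, N−k) = (4−1, 35−4) = (3, 31)

degrees of freedom = [3, 31]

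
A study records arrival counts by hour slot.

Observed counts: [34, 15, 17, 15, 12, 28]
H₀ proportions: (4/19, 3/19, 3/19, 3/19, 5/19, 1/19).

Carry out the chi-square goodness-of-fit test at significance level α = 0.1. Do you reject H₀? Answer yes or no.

n = 121; E_i = n·p_i = [25.47, 19.11, 19.11, 19.11, 31.84, 6.37]
χ² = (34−25.47)²/25.47 + (15−19.11)²/19.11 + (17−19.11)²/19.11 + (15−19.11)²/19.11 + (12−31.84)²/31.84 + (28−6.37)²/6.37 = 90.6904
df = 5
p-value (upper-tail) = 0.00000
At α=0.1: p < α → reject H₀

reject H₀: yes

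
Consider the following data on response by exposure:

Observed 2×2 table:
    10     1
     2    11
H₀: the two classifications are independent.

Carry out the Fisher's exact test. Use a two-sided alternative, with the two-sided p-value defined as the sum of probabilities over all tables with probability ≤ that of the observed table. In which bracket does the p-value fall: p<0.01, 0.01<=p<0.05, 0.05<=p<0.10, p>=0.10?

Margins: r₁=11, r₂=13, c₁=12, c₂=12, n=24
p_obs = C(11,10)·C(13,2)/C(24,12); sum pmf over tables with pmf ≤ p_obs
p-value (two-sided) = 0.00064
→ bracket: p<0.01

p-value bracket: p<0.01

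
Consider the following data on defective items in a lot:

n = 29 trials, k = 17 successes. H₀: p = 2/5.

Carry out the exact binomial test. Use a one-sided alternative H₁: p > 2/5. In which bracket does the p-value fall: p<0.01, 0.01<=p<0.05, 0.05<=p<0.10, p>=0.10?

p-value bracket: 0.01<=p<0.05

Exact binomial: n=29, k=17, p₀=2/5=0.4000
P(X≥17) from Σ C(n,i)·p₀^i·(1−p₀)^(n−i)
p-value (one-sided, H₁ greater) = 0.03288
→ bracket: 0.01<=p<0.05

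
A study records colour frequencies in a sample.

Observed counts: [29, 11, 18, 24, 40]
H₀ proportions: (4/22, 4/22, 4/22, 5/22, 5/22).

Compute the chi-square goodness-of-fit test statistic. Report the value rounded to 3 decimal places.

n = 122; E_i = n·p_i = [22.18, 22.18, 22.18, 27.73, 27.73]
χ² = (29−22.18)²/22.18 + (11−22.18)²/22.18 + (18−22.18)²/22.18 + (24−27.73)²/27.73 + (40−27.73)²/27.73 = 14.4541
df = 4

test statistic = 14.454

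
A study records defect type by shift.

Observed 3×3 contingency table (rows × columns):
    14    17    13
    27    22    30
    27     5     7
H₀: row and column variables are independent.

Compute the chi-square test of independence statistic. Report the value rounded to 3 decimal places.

Row totals [44, 79, 39], col totals [68, 44, 50], n=162
χ² = (14−18.47)²/18.47 + (17−11.95)²/11.95 + (13−13.58)²/13.58 + (27−33.16)²/33.16 + (22−21.46)²/21.46 + (30−24.38)²/24.38 + (27−16.37)²/16.37 + (5−10.59)²/10.59 + (7−12.04)²/12.04 = 17.6546
df = 4

test statistic = 17.655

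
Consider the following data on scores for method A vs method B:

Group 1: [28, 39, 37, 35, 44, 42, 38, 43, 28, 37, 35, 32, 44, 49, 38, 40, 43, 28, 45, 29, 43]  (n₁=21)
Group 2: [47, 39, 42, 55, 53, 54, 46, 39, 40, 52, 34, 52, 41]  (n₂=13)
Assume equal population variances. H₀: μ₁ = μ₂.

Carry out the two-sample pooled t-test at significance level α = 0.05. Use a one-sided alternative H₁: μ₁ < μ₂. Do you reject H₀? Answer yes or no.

reject H₀: yes

x̄₁=37.952, s₁=6.225, n₁=21
x̄₂=45.692, s₂=6.981, n₂=13
s_p² = [20·6.225² + 12·6.981²]/32 = 42.4913
SE = √(s_p²·(1/21+1/13)) = 2.3004
t = (37.952−45.692)/2.3004 = -3.3646
df = 32
p-value (one-sided, H₁ less) = 0.00100
At α=0.05: p < α → reject H₀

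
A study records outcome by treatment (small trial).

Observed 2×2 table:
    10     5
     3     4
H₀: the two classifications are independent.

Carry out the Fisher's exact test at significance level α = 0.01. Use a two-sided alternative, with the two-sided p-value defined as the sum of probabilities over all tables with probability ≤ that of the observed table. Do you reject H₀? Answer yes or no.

reject H₀: no

Margins: r₁=15, r₂=7, c₁=13, c₂=9, n=22
p_obs = C(15,10)·C(7,3)/C(22,13); sum pmf over tables with pmf ≤ p_obs
p-value (two-sided) = 0.37616
At α=0.01: p ≥ α → fail to reject H₀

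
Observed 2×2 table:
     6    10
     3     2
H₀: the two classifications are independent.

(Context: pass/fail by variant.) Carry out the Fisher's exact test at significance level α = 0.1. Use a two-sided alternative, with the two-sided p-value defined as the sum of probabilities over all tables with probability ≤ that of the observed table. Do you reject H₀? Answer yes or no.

Margins: r₁=16, r₂=5, c₁=9, c₂=12, n=21
p_obs = C(16,6)·C(5,3)/C(21,9); sum pmf over tables with pmf ≤ p_obs
p-value (two-sided) = 0.61079
At α=0.1: p ≥ α → fail to reject H₀

reject H₀: no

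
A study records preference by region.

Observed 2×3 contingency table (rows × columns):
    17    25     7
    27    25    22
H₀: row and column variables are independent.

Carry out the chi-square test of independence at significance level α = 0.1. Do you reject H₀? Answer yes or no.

reject H₀: yes

Row totals [49, 74], col totals [44, 50, 29], n=123
χ² = (17−17.53)²/17.53 + (25−19.92)²/19.92 + (7−11.55)²/11.55 + (27−26.47)²/26.47 + (25−30.08)²/30.08 + (22−17.45)²/17.45 = 5.1634
df = 2
p-value (upper-tail) = 0.07565
At α=0.1: p < α → reject H₀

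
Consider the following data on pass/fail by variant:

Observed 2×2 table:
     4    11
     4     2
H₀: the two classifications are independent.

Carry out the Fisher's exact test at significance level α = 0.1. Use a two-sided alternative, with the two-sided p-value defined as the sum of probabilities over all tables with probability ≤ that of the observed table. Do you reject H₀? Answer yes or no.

Margins: r₁=15, r₂=6, c₁=8, c₂=13, n=21
p_obs = C(15,4)·C(6,4)/C(21,8); sum pmf over tables with pmf ≤ p_obs
p-value (two-sided) = 0.14617
At α=0.1: p ≥ α → fail to reject H₀

reject H₀: no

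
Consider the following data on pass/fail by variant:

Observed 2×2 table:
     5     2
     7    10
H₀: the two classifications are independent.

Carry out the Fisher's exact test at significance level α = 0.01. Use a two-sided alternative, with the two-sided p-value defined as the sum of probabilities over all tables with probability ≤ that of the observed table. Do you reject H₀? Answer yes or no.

reject H₀: no

Margins: r₁=7, r₂=17, c₁=12, c₂=12, n=24
p_obs = C(7,5)·C(17,7)/C(24,12); sum pmf over tables with pmf ≤ p_obs
p-value (two-sided) = 0.37071
At α=0.01: p ≥ α → fail to reject H₀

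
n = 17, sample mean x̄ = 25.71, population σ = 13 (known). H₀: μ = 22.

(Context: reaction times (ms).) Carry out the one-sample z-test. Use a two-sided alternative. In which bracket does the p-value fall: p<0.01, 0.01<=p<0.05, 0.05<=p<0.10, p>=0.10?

SE = σ/√n = 13/√17 = 3.1530
z = (x̄−μ₀)/SE = (25.71−22)/3.1530 = 1.1767
p-value (two-sided) = 0.23933
→ bracket: p>=0.10

p-value bracket: p>=0.10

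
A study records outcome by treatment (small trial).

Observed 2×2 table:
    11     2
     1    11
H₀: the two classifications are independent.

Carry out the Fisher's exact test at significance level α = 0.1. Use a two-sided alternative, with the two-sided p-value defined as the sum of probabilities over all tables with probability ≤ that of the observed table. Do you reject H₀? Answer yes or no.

reject H₀: yes

Margins: r₁=13, r₂=12, c₁=12, c₂=13, n=25
p_obs = C(13,11)·C(12,1)/C(25,12); sum pmf over tables with pmf ≤ p_obs
p-value (two-sided) = 0.00021
At α=0.1: p < α → reject H₀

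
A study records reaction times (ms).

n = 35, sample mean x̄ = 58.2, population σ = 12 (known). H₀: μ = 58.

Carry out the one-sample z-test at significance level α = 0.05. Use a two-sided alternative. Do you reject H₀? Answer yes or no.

SE = σ/√n = 12/√35 = 2.0284
z = (x̄−μ₀)/SE = (58.2−58)/2.0284 = 0.0986
p-value (two-sided) = 0.92145
At α=0.05: p ≥ α → fail to reject H₀

reject H₀: no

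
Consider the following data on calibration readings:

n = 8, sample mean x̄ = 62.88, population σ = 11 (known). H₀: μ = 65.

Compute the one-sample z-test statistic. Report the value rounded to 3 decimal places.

test statistic = -0.545

SE = σ/√n = 11/√8 = 3.8891
z = (x̄−μ₀)/SE = (62.88−65)/3.8891 = -0.5451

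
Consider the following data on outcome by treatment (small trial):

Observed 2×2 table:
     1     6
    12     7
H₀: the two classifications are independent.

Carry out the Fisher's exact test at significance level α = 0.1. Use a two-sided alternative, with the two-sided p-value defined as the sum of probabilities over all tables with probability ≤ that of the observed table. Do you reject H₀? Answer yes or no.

reject H₀: yes

Margins: r₁=7, r₂=19, c₁=13, c₂=13, n=26
p_obs = C(7,1)·C(19,12)/C(26,13); sum pmf over tables with pmf ≤ p_obs
p-value (two-sided) = 0.07304
At α=0.1: p < α → reject H₀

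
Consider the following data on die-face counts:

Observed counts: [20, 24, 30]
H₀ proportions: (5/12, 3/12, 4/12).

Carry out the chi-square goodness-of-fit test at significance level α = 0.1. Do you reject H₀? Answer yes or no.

reject H₀: yes

n = 74; E_i = n·p_i = [30.83, 18.50, 24.67]
χ² = (20−30.83)²/30.83 + (24−18.50)²/18.50 + (30−24.67)²/24.67 = 6.5946
df = 2
p-value (upper-tail) = 0.03698
At α=0.1: p < α → reject H₀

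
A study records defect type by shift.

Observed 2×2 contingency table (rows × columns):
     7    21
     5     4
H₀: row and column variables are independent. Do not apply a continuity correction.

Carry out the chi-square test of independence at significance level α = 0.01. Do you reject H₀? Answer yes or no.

Row totals [28, 9], col totals [12, 25], n=37
χ² = (7−9.08)²/9.08 + (21−18.92)²/18.92 + (5−2.92)²/2.92 + (4−6.08)²/6.08 = 2.9018
df = 1
p-value (upper-tail) = 0.08848
At α=0.01: p ≥ α → fail to reject H₀

reject H₀: no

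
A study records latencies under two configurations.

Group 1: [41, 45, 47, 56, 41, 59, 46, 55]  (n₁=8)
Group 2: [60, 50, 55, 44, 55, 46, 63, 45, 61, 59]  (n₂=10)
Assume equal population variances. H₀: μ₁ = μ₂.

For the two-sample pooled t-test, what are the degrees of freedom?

df = n₁ + n₂ − 2 = 8 + 10 − 2 = 16

degrees of freedom = 16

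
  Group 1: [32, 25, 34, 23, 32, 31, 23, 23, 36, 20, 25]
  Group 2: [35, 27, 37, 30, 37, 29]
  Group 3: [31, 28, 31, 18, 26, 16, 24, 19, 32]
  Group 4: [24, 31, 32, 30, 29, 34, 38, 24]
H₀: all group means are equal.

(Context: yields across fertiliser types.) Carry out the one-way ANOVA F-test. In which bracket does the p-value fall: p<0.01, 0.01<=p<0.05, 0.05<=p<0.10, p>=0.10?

p-value bracket: 0.05<=p<0.10

Group means [27.64, 32.50, 25.00, 30.25], grand mean 28.412
SSB = Σnᵢ(x̄ᵢ−x̄)² = 238.690; SSW = ΣΣ(x−x̄ᵢ)² = 847.545
MSB = 238.690/3 = 79.5633; MSW = 847.545/30 = 28.2515
F = MSB/MSW = 2.8162
df = (3, 30)
p-value (upper-tail) = 0.05594
→ bracket: 0.05<=p<0.10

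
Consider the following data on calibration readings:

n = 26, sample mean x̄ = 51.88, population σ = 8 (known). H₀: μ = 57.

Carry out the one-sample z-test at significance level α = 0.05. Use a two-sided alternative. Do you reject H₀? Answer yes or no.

reject H₀: yes

SE = σ/√n = 8/√26 = 1.5689
z = (x̄−μ₀)/SE = (51.88−57)/1.5689 = -3.2634
p-value (two-sided) = 0.00110
At α=0.05: p < α → reject H₀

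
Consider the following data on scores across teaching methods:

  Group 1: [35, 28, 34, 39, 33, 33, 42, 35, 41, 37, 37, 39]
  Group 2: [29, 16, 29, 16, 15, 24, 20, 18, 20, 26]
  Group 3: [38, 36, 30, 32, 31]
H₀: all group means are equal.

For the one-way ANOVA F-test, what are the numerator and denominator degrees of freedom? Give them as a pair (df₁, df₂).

k = 3 groups, N = 27 total
df = (k−1, N−k) = (3−1, 27−3) = (2, 24)

degrees of freedom = [2, 24]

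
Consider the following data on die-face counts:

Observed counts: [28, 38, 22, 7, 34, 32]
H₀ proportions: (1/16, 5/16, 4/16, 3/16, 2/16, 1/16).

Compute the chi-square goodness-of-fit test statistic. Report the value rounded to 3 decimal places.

test statistic = 118.467

n = 161; E_i = n·p_i = [10.06, 50.31, 40.25, 30.19, 20.12, 10.06]
χ² = (28−10.06)²/10.06 + (38−50.31)²/50.31 + (22−40.25)²/40.25 + (7−30.19)²/30.19 + (34−20.12)²/20.12 + (32−10.06)²/10.06 = 118.4667
df = 5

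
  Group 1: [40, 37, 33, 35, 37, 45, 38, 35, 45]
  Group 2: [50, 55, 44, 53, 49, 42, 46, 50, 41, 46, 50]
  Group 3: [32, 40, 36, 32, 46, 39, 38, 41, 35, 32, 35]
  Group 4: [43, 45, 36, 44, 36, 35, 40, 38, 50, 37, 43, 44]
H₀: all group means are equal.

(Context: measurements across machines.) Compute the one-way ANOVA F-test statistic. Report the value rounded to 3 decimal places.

test statistic = 12.789

Group means [38.33, 47.82, 36.91, 40.92], grand mean 41.116
SSB = Σnᵢ(x̄ᵢ−x̄)² = 758.956; SSW = ΣΣ(x−x̄ᵢ)² = 771.462
MSB = 758.956/3 = 252.9855; MSW = 771.462/39 = 19.7811
F = MSB/MSW = 12.7893
df = (3, 39)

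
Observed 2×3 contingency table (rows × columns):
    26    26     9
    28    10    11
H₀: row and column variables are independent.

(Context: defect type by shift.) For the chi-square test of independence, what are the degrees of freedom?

df = (r−1)(c−1) = (2−1)·(3−1) = 2

degrees of freedom = 2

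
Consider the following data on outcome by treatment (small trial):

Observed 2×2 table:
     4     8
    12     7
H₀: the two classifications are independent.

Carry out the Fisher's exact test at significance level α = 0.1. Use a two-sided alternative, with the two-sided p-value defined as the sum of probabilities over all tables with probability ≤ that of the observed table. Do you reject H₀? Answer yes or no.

Margins: r₁=12, r₂=19, c₁=16, c₂=15, n=31
p_obs = C(12,4)·C(19,12)/C(31,16); sum pmf over tables with pmf ≤ p_obs
p-value (two-sided) = 0.14888
At α=0.1: p ≥ α → fail to reject H₀

reject H₀: no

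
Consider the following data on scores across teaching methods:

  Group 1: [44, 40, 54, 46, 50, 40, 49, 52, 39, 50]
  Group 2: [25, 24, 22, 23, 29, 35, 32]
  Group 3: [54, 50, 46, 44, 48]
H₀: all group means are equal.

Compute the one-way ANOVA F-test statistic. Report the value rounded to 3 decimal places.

Group means [46.40, 27.14, 48.40], grand mean 40.727
SSB = Σnᵢ(x̄ᵢ−x̄)² = 1907.906; SSW = ΣΣ(x−x̄ᵢ)² = 470.457
MSB = 1907.906/2 = 953.9532; MSW = 470.457/19 = 24.7609
F = MSB/MSW = 38.5266
df = (2, 19)

test statistic = 38.527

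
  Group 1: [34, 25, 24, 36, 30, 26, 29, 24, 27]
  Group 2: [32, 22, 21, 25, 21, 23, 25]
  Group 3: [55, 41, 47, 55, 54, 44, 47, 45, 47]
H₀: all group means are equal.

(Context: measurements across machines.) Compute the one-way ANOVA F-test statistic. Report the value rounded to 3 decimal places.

Group means [28.33, 24.14, 48.33], grand mean 34.360
SSB = Σnᵢ(x̄ᵢ−x̄)² = 2814.903; SSW = ΣΣ(x−x̄ᵢ)² = 448.857
MSB = 2814.903/2 = 1407.4514; MSW = 448.857/22 = 20.4026
F = MSB/MSW = 68.9839
df = (2, 22)

test statistic = 68.984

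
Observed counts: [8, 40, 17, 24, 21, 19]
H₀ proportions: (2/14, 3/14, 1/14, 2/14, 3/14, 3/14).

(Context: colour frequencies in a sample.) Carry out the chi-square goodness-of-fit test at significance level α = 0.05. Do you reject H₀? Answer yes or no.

reject H₀: yes

n = 129; E_i = n·p_i = [18.43, 27.64, 9.21, 18.43, 27.64, 27.64]
χ² = (8−18.43)²/18.43 + (40−27.64)²/27.64 + (17−9.21)²/9.21 + (24−18.43)²/18.43 + (21−27.64)²/27.64 + (19−27.64)²/27.64 = 23.9871
df = 5
p-value (upper-tail) = 0.00022
At α=0.05: p < α → reject H₀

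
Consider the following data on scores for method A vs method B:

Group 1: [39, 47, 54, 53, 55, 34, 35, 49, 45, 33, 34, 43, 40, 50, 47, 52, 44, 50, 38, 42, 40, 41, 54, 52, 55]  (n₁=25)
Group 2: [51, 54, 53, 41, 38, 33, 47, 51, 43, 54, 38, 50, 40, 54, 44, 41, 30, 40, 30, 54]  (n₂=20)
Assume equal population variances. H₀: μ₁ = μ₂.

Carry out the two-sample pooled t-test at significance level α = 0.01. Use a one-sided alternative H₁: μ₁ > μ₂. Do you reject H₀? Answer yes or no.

reject H₀: no

x̄₁=45.040, s₁=7.214, n₁=25
x̄₂=44.300, s₂=8.138, n₂=20
s_p² = [24·7.214² + 19·8.138²]/43 = 58.3060
SE = √(s_p²·(1/25+1/20)) = 2.2908
t = (45.040−44.300)/2.2908 = 0.3230
df = 43
p-value (one-sided, H₁ greater) = 0.37412
At α=0.01: p ≥ α → fail to reject H₀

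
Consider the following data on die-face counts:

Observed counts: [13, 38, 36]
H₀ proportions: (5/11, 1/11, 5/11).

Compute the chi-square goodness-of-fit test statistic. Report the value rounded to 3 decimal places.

n = 87; E_i = n·p_i = [39.55, 7.91, 39.55]
χ² = (13−39.55)²/39.55 + (38−7.91)²/7.91 + (36−39.55)²/39.55 = 132.6207
df = 2

test statistic = 132.621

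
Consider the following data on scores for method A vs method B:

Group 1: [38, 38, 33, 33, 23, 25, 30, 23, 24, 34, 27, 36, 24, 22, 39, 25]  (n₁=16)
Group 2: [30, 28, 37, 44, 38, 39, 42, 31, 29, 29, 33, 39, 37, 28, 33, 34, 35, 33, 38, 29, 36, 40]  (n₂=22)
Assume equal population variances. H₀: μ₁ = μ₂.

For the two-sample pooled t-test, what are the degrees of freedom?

df = n₁ + n₂ − 2 = 16 + 22 − 2 = 36

degrees of freedom = 36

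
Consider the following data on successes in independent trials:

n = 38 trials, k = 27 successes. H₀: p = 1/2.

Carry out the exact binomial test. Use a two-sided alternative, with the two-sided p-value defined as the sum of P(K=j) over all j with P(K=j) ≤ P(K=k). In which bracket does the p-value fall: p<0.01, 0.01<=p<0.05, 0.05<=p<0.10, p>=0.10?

p-value bracket: 0.01<=p<0.05

Exact binomial: n=38, k=27, p₀=1/2=0.5000
P(X=j) = C(n,j)·p₀^j·(1−p₀)^(n−j); p = Σ P(X=j) over j with P(X=j) ≤ P(X=27)
p-value (two-sided) = 0.01385
→ bracket: 0.01<=p<0.05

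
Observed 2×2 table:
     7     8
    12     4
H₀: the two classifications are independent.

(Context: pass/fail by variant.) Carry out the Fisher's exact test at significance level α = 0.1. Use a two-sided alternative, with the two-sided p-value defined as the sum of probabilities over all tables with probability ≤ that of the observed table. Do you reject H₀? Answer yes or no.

Margins: r₁=15, r₂=16, c₁=19, c₂=12, n=31
p_obs = C(15,7)·C(16,12)/C(31,19); sum pmf over tables with pmf ≤ p_obs
p-value (two-sided) = 0.14888
At α=0.1: p ≥ α → fail to reject H₀

reject H₀: no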